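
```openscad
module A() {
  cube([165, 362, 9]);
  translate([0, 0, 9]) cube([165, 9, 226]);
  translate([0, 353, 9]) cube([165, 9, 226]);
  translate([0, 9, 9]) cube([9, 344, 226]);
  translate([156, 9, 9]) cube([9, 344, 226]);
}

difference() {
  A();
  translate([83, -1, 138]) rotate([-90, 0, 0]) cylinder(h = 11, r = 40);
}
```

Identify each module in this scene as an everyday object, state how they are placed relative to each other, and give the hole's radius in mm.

A is an open box. The open box has a circular hole through its front wall. The hole's radius is 40 mm.

The subtracted cylinder has r = 40 mm.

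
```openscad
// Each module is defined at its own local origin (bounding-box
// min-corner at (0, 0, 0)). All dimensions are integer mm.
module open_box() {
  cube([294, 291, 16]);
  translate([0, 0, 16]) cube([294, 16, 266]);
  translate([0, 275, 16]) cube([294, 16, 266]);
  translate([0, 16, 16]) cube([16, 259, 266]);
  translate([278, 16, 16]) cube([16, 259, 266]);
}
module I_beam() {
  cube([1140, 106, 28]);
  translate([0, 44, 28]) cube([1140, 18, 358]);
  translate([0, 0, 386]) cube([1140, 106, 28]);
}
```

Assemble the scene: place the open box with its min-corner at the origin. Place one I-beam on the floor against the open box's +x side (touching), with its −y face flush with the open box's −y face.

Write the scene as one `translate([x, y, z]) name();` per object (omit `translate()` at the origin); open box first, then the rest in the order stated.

open_box();
translate([294, 0, 0]) I_beam();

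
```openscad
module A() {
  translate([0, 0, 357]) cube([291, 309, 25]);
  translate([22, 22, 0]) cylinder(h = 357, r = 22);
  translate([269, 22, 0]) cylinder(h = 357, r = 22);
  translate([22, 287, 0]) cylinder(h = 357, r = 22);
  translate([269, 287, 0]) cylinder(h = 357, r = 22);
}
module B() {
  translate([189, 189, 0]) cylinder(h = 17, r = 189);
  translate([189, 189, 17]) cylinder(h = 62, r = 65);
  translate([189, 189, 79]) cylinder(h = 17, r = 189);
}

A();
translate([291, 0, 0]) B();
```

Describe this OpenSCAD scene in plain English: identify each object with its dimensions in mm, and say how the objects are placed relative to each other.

A is a simple wooden stool: a rectangular seat 291 mm (x) by 309 mm (y), 25 mm thick, top face at z = 382 mm, on four round legs, each 44 mm in diameter. The legs rest on z = 0, each leg's axis is inset half a diameter from the nearest pair of seat edges (so the leg's bounding box is flush with the corner).

B is a spool: two coaxial disc flanges of radius 189 mm and thickness 17 mm, joined by a core cylinder of radius 65 mm and height 62 mm. The lower flange rests on z = 0 and the three cylinders share a vertical axis.

The spool is against the stool's +x side, with their −y faces flush.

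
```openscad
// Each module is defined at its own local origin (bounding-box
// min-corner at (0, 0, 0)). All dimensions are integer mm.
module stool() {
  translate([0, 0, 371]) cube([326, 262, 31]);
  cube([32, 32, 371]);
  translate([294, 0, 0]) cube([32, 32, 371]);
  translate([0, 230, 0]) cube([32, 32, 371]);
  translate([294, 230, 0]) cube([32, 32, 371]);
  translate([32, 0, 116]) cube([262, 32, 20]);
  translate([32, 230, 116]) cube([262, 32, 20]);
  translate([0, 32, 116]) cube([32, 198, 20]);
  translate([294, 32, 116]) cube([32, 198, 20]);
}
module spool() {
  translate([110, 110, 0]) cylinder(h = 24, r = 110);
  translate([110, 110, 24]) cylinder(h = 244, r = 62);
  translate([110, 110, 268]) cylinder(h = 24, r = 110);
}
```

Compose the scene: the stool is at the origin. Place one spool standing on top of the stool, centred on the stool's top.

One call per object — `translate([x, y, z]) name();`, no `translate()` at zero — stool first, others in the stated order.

stool();
translate([53, 21, 402]) spool();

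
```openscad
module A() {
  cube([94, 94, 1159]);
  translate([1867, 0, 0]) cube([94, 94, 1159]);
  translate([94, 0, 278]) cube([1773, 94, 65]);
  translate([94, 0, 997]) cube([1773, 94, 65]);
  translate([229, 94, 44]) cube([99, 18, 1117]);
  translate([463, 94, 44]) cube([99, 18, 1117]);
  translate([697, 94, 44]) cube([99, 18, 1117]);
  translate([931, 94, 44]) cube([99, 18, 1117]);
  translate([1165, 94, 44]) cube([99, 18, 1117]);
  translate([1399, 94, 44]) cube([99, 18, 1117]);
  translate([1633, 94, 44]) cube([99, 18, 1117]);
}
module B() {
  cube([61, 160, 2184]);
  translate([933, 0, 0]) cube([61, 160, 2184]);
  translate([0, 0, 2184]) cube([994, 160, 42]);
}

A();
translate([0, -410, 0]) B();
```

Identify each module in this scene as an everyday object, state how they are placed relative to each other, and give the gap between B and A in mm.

The door frame's nearest face is 250 mm from the fence section's −y face.

A is a fence section. B is a door frame. The door frame is on the floor beside the fence section on its −y side. The gap between the door frame and the fence section is 250 mm.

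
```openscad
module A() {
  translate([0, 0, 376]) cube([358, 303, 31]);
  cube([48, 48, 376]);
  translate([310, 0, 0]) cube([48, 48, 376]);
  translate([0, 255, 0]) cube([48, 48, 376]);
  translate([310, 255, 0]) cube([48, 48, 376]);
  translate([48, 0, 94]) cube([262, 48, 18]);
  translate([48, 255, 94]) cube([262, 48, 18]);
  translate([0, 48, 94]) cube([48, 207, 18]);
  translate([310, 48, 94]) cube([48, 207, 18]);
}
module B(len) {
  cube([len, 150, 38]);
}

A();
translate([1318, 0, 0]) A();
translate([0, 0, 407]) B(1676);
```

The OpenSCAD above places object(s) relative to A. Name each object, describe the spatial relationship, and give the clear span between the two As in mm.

A is a stool. B is a beam. A beam spans the tops of two stools. The clear span between the two stools is 960 mm.

Second stool starts at x = 1318; first ends at x = 358; clear span = 1318 − 358 = 960 mm.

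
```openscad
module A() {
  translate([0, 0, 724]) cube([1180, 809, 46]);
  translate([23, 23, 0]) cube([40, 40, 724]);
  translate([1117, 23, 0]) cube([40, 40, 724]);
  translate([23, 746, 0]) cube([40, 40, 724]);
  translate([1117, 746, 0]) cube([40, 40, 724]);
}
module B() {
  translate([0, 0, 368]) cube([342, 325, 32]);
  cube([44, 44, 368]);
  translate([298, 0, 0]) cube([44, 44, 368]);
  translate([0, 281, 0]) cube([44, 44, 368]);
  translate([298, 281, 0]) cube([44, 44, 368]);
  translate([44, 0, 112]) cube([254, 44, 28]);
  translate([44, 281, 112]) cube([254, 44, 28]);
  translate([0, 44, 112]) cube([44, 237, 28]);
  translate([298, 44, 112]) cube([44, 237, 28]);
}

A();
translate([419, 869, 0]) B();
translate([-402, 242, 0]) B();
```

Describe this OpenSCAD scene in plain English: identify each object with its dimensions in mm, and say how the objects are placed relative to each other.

A is a table: top 1180 mm (x) × 809 mm (y), 46 mm thick, upper face at z = 770 mm, on four 40×40 mm square legs, each inset 23 mm from the nearest pair of top edges, running from z = 0 to the bottom of the top.

B is a four-legged stool. The seat is 342×325 mm, 32 mm thick, top at z = 400 mm. It stands on four square legs, each 44×44 mm in cross-section, from z = 0 to the seat underside, each flush with a corner of the seat. Four stretchers, 44 mm wide and 28 mm tall, connect adjacent legs with their undersides at z = 112 mm, each running between the inner faces of the legs it joins and aligned with the legs' outer faces on the other axis.

Two stools sit around the table at the +y, −x sides.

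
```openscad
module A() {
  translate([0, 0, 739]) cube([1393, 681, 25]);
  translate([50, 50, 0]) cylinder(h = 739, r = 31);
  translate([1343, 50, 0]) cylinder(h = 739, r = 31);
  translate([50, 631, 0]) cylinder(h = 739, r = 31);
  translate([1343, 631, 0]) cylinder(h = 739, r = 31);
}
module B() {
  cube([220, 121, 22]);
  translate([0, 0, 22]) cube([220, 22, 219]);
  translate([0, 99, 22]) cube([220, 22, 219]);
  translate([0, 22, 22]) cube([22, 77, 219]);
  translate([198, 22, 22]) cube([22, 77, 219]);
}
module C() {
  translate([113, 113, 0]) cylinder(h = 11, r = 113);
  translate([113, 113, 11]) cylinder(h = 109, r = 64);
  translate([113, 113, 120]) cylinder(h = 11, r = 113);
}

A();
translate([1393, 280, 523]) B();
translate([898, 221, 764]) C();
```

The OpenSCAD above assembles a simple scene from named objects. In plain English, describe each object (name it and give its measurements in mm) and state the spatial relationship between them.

A is a table: top 1393 mm (x) × 681 mm (y), 25 mm thick, upper face at z = 764 mm, on four round legs of 62 mm diameter, each leg's bounding box inset 19 mm from the nearest pair of top edges, running from z = 0 to the bottom of the top.

B is an open-topped rectangular box: outside dimensions 220×121×241 mm, with a uniform wall and base thickness of 22 mm. The base is a full 220×121 slab on the floor; four walls sit on top of the base. The front and back walls (the −y and +y sides) span the full width; the two side walls fit between them.

C is a spool: two coaxial disc flanges of radius 113 mm and thickness 11 mm, joined by a core cylinder of radius 64 mm and height 109 mm. The lower flange rests on z = 0 and the three cylinders share a vertical axis.

The open box is beside the table with their tops flush at z = 764. The spool is on top of the table.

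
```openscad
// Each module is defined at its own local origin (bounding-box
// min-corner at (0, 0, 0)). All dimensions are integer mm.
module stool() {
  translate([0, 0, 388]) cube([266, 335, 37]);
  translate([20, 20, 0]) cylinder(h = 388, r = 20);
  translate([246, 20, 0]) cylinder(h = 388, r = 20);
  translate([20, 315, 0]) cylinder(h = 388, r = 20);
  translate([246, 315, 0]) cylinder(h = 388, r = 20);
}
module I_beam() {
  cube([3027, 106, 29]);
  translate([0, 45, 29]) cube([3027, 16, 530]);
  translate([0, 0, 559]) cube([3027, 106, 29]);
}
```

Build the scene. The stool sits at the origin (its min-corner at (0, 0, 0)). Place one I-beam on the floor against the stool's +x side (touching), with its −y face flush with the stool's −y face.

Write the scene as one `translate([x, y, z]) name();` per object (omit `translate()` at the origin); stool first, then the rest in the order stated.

stool();
translate([266, 0, 0]) I_beam();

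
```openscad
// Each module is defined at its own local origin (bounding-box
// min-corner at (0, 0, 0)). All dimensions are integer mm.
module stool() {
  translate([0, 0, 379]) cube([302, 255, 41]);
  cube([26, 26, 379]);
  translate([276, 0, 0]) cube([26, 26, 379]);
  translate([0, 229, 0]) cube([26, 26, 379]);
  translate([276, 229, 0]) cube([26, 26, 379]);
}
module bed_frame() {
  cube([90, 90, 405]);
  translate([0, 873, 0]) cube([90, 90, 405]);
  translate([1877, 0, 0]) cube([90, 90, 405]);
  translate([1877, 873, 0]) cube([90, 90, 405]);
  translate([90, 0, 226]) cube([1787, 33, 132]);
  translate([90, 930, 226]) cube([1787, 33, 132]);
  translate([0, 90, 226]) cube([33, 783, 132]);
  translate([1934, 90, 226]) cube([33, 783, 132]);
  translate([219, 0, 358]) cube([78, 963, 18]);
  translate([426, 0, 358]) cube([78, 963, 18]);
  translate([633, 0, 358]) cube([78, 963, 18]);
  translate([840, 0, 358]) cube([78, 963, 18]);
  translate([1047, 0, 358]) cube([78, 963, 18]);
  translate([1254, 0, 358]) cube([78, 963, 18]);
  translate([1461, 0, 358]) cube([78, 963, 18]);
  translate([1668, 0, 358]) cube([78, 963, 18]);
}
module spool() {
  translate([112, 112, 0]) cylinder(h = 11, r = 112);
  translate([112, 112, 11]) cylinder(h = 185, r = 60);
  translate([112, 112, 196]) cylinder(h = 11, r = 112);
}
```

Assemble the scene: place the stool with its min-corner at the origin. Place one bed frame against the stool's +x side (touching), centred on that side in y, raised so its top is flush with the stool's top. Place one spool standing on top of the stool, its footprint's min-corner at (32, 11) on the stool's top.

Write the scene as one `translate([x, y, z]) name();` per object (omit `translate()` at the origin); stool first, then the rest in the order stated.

stool();
translate([302, -354, 15]) bed_frame();
translate([32, 11, 420]) spool();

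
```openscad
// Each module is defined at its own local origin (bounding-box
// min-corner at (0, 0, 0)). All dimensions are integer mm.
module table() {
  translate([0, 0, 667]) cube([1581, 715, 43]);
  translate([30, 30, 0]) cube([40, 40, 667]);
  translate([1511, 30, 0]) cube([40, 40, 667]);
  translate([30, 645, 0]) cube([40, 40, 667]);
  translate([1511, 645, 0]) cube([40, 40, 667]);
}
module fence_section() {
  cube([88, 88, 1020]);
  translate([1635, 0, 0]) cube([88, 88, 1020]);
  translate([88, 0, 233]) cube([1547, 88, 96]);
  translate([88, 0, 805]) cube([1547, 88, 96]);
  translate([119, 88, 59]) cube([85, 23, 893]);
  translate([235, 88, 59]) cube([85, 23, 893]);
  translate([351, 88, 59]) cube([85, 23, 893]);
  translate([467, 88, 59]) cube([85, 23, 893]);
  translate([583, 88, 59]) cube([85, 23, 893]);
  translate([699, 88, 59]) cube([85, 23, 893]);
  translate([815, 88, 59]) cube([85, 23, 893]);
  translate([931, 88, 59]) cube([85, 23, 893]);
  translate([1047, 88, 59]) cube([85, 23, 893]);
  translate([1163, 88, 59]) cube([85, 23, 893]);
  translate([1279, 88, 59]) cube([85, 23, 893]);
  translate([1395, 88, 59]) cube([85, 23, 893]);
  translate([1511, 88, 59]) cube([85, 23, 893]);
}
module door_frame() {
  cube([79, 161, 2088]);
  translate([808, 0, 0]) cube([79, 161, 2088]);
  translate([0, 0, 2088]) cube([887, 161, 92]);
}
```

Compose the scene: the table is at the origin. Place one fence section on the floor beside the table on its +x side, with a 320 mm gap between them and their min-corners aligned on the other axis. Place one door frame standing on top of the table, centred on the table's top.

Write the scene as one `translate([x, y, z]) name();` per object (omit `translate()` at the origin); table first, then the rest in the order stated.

table();
translate([1901, 0, 0]) fence_section();
translate([347, 277, 710]) door_frame();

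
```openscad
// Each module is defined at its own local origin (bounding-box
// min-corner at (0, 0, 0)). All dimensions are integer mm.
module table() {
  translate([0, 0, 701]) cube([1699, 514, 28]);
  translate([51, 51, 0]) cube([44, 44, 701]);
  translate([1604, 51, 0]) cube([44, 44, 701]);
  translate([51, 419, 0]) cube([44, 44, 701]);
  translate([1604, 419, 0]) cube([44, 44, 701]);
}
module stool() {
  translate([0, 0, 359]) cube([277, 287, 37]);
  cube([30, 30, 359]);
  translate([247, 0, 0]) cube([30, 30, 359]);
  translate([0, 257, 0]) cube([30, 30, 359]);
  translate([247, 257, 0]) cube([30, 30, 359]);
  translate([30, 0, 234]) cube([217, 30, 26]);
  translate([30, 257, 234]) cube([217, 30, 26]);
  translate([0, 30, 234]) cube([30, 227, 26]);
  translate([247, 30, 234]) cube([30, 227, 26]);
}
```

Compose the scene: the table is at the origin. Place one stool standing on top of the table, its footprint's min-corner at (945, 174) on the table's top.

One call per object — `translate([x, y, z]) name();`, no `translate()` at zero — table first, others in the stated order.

table();
translate([945, 174, 729]) stool();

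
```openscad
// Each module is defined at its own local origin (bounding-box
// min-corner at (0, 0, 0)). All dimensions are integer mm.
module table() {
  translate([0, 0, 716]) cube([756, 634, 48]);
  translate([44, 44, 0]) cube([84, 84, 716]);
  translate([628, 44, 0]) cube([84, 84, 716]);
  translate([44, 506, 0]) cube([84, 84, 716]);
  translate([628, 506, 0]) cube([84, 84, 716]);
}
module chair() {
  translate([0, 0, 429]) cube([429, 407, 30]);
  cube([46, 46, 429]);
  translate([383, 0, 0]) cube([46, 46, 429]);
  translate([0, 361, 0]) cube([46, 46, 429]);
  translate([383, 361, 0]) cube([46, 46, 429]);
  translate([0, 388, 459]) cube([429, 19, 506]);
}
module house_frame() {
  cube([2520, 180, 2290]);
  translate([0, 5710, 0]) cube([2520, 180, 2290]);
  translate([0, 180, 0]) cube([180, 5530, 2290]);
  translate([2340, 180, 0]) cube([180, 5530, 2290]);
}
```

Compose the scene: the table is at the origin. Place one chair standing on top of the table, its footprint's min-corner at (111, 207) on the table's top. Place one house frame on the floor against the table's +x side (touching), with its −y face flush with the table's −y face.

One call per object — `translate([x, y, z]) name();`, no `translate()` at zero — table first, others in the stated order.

table();
translate([111, 207, 764]) chair();
translate([756, 0, 0]) house_frame();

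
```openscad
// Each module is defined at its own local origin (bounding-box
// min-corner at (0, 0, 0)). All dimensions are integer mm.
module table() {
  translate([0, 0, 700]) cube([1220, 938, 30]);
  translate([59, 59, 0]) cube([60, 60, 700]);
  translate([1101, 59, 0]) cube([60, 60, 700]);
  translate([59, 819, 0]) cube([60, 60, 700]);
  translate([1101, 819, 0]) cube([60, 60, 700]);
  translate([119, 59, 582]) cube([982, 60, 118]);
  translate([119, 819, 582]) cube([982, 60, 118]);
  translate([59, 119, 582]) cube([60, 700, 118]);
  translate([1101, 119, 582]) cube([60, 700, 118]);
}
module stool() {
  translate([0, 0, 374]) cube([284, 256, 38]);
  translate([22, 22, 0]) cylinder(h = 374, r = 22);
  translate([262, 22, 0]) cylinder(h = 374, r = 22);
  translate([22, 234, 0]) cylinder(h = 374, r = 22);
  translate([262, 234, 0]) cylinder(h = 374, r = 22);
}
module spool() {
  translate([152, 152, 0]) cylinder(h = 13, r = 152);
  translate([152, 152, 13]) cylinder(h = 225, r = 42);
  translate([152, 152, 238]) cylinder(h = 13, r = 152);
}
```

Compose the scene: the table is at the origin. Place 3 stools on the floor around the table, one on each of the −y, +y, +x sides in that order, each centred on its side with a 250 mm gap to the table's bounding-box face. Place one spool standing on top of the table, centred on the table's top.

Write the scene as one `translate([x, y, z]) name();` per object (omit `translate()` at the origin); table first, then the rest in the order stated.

table();
translate([468, -506, 0]) stool();
translate([468, 1188, 0]) stool();
translate([1470, 341, 0]) stool();
translate([458, 317, 730]) spool();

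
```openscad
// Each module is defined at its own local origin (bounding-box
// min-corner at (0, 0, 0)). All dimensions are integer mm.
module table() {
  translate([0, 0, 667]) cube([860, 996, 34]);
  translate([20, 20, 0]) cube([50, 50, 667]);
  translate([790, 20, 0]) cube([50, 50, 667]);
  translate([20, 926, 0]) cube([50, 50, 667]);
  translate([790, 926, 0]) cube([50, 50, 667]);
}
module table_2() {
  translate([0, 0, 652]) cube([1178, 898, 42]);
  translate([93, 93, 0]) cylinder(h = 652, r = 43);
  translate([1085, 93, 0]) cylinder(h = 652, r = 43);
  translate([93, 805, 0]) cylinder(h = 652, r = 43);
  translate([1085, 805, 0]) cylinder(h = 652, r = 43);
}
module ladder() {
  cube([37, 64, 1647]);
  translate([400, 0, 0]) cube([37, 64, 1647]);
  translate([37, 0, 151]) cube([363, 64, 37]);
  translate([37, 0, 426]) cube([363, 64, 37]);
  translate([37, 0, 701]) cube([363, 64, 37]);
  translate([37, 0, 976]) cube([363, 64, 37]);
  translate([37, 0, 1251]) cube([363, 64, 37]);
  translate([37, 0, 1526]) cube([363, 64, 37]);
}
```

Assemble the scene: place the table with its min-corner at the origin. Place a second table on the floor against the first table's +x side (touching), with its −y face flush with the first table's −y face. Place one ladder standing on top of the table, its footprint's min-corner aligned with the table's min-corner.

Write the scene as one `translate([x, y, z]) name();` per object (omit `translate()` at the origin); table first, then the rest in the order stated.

table();
translate([860, 0, 0]) table_2();
translate([0, 0, 701]) ladder();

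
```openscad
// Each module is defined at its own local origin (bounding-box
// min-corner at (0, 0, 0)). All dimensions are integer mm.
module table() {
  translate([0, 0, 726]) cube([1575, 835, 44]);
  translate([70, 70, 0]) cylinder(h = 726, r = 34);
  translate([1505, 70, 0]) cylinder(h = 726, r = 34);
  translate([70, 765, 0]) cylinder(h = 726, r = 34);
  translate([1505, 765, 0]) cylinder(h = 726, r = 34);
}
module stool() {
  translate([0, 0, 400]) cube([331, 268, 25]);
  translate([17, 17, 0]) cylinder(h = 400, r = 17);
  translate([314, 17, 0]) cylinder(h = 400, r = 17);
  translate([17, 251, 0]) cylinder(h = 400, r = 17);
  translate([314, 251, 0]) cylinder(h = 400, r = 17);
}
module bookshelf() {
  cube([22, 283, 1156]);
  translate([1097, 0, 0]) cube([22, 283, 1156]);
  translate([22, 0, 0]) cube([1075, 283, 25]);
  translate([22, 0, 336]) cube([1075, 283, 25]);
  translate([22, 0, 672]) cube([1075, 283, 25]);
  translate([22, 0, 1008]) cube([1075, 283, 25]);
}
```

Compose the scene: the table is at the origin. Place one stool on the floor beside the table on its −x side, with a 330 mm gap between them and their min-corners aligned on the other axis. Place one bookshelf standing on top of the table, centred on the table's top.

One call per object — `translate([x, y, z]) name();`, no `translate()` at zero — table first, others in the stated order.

table();
translate([-661, 0, 0]) stool();
translate([228, 276, 770]) bookshelf();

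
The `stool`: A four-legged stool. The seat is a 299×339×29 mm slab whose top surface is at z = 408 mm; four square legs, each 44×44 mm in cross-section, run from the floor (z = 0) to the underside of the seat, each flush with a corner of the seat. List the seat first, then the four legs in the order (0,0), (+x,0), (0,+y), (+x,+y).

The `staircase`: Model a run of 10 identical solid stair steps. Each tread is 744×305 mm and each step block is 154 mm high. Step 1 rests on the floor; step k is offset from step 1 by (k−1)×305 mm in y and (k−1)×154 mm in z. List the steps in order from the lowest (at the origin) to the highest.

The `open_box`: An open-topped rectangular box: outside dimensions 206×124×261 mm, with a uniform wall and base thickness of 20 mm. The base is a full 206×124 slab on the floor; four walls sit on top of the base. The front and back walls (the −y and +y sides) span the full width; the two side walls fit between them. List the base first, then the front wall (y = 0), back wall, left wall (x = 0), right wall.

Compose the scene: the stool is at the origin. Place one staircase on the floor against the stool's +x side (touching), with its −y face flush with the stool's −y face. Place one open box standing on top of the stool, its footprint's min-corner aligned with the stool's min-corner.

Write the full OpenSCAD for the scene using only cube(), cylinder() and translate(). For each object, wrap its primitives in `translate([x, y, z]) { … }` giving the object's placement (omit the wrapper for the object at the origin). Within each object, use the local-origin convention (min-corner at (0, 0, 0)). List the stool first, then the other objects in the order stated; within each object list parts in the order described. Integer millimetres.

translate([0, 0, 379]) cube([299, 339, 29]);
cube([44, 44, 379]);
translate([255, 0, 0]) cube([44, 44, 379]);
translate([0, 295, 0]) cube([44, 44, 379]);
translate([255, 295, 0]) cube([44, 44, 379]);
translate([299, 0, 0]) {
  cube([744, 305, 154]);
  translate([0, 305, 154]) cube([744, 305, 154]);
  translate([0, 610, 308]) cube([744, 305, 154]);
  translate([0, 915, 462]) cube([744, 305, 154]);
  translate([0, 1220, 616]) cube([744, 305, 154]);
  translate([0, 1525, 770]) cube([744, 305, 154]);
  translate([0, 1830, 924]) cube([744, 305, 154]);
  translate([0, 2135, 1078]) cube([744, 305, 154]);
  translate([0, 2440, 1232]) cube([744, 305, 154]);
  translate([0, 2745, 1386]) cube([744, 305, 154]);
}
translate([0, 0, 408]) {
  cube([206, 124, 20]);
  translate([0, 0, 20]) cube([206, 20, 241]);
  translate([0, 104, 20]) cube([206, 20, 241]);
  translate([0, 20, 20]) cube([20, 84, 241]);
  translate([186, 20, 20]) cube([20, 84, 241]);
}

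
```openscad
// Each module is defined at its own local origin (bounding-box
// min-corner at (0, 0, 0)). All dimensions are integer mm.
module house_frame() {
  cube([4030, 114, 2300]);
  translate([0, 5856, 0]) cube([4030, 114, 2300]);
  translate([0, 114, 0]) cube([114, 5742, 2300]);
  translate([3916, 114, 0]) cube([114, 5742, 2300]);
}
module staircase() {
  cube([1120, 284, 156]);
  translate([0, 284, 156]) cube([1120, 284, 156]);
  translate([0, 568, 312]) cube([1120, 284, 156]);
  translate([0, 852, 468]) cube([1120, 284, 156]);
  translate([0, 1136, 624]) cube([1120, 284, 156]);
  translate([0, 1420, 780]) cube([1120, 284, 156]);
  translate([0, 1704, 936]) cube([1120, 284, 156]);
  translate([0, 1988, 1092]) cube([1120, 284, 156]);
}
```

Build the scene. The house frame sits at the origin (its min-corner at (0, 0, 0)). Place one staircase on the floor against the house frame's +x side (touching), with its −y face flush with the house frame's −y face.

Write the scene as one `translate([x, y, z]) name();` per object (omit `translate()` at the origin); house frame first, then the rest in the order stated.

house_frame();
translate([4030, 0, 0]) staircase();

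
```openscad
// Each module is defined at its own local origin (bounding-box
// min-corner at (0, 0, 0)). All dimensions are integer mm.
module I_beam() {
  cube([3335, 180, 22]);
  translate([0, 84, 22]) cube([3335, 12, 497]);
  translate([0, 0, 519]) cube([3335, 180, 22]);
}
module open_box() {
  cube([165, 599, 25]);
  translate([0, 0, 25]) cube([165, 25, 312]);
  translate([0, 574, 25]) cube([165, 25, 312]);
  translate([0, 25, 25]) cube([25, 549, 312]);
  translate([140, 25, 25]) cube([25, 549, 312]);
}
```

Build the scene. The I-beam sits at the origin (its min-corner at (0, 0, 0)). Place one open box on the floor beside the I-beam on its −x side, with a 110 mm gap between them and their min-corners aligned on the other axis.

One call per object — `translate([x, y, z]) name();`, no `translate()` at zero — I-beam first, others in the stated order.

I_beam();
translate([-275, 0, 0]) open_box();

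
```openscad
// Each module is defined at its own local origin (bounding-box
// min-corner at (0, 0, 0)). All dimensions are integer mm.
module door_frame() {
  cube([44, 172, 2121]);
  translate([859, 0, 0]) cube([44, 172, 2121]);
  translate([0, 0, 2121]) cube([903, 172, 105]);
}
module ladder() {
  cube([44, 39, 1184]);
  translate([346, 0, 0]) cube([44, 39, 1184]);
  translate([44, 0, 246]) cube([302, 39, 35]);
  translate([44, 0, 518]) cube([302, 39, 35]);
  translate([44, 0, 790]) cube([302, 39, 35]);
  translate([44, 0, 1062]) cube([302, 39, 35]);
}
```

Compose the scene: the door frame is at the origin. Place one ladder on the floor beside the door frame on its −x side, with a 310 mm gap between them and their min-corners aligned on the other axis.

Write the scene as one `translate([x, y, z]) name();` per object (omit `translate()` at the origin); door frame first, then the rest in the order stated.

door_frame();
translate([-700, 0, 0]) ladder();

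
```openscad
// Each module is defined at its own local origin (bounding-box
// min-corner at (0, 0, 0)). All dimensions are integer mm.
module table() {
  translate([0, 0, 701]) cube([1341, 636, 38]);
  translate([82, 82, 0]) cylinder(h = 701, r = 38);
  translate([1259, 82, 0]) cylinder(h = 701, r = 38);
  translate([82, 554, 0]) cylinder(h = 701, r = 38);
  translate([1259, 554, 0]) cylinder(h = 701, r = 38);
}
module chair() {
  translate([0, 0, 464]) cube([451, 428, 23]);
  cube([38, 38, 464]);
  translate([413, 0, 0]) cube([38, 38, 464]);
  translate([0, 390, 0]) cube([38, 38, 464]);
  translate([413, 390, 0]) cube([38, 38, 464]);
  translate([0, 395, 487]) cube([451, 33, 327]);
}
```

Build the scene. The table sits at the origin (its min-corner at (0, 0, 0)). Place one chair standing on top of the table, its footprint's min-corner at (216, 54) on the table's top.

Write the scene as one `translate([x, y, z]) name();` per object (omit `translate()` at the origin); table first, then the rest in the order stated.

table();
translate([216, 54, 739]) chair();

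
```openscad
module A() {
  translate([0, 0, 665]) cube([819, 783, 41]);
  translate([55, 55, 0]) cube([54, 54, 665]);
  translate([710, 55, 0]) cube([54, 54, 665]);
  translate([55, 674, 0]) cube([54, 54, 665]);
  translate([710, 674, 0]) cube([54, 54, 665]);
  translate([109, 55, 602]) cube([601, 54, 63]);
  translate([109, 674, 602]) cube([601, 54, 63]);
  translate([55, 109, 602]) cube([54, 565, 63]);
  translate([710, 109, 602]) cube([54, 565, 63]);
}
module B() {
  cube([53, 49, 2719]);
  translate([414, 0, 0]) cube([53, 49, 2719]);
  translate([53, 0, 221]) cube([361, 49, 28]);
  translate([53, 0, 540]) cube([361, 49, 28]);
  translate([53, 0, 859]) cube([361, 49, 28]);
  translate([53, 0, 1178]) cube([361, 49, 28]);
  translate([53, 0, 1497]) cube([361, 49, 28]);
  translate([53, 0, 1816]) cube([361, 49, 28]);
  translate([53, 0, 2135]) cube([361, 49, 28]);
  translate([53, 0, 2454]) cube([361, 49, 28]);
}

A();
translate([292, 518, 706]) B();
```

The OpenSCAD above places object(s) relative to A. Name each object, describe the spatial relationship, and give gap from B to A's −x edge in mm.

A is a table. B is a ladder. The ladder is on top of the table. The gap from the ladder to the table's −x edge is 292 mm.

The ladder's min-x is at 292; the table's min-x is 0; gap = 292 mm.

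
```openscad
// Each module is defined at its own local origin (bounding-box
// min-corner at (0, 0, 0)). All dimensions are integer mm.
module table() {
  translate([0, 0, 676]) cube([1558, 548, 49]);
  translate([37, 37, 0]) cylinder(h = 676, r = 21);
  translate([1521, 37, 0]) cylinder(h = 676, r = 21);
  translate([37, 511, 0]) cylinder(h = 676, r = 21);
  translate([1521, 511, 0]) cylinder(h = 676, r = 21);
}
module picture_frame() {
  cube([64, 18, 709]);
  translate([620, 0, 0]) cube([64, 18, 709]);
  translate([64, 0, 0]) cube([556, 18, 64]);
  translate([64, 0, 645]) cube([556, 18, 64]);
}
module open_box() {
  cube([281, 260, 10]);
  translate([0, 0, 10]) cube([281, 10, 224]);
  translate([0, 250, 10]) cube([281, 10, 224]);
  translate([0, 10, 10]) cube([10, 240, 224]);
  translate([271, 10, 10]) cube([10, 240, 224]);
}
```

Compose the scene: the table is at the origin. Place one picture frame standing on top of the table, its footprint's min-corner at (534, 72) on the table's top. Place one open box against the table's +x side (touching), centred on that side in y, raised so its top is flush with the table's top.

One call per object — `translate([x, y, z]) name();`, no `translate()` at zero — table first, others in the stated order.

table();
translate([534, 72, 725]) picture_frame();
translate([1558, 144, 491]) open_box();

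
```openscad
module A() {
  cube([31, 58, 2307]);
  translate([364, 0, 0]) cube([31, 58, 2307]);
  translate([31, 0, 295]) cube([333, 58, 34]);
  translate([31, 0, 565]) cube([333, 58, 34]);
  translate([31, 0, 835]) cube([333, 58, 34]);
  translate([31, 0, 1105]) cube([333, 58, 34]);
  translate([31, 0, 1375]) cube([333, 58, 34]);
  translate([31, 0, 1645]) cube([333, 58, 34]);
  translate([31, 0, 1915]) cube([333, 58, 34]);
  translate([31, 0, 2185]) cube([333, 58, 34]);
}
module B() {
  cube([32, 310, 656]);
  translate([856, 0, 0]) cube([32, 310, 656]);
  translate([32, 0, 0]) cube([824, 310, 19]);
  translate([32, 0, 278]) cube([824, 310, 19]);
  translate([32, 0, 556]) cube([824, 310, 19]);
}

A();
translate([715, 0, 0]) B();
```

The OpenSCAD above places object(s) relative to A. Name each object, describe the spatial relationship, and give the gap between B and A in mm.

A is a ladder. B is a bookshelf. The bookshelf is on the floor beside the ladder on its +x side. The gap between the bookshelf and the ladder is 320 mm.

The bookshelf's nearest face is 320 mm from the ladder's +x face.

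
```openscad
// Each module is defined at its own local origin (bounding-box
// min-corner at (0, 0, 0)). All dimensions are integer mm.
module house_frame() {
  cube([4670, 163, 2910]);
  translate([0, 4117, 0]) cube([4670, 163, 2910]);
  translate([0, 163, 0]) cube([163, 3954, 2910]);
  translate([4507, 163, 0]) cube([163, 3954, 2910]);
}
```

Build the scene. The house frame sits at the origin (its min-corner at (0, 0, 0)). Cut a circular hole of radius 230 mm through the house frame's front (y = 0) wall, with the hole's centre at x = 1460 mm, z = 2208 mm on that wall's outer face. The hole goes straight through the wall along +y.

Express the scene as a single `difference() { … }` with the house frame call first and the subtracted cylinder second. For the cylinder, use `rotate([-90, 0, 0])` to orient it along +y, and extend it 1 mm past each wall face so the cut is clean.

difference() {
  house_frame();
  translate([1460, -1, 2208]) rotate([-90, 0, 0]) cylinder(h = 165, r = 230);
}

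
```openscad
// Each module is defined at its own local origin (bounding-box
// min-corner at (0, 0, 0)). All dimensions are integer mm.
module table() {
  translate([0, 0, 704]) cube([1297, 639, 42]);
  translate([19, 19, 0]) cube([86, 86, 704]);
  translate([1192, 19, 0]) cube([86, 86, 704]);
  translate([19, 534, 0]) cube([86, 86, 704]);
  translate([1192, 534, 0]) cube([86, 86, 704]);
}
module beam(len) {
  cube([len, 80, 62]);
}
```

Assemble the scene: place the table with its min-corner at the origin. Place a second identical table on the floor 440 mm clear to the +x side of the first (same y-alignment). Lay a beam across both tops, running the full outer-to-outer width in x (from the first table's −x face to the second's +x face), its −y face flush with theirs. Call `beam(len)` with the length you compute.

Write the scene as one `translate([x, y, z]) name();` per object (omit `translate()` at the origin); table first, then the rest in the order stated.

table();
translate([1737, 0, 0]) table();
translate([0, 0, 746]) beam(3034);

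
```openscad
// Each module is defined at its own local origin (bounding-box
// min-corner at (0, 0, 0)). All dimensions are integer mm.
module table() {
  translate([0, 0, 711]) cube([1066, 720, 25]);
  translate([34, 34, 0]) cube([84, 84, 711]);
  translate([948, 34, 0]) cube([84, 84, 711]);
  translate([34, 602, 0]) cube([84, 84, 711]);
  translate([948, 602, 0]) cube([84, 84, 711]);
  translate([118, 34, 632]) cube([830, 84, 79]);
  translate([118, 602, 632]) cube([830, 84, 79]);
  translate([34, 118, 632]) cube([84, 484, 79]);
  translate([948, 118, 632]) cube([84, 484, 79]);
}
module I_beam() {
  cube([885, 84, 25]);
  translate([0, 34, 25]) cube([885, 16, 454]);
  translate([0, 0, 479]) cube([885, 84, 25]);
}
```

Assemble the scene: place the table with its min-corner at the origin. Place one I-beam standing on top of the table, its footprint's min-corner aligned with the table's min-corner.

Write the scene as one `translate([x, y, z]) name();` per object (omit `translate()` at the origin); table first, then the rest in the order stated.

table();
translate([0, 0, 736]) I_beam();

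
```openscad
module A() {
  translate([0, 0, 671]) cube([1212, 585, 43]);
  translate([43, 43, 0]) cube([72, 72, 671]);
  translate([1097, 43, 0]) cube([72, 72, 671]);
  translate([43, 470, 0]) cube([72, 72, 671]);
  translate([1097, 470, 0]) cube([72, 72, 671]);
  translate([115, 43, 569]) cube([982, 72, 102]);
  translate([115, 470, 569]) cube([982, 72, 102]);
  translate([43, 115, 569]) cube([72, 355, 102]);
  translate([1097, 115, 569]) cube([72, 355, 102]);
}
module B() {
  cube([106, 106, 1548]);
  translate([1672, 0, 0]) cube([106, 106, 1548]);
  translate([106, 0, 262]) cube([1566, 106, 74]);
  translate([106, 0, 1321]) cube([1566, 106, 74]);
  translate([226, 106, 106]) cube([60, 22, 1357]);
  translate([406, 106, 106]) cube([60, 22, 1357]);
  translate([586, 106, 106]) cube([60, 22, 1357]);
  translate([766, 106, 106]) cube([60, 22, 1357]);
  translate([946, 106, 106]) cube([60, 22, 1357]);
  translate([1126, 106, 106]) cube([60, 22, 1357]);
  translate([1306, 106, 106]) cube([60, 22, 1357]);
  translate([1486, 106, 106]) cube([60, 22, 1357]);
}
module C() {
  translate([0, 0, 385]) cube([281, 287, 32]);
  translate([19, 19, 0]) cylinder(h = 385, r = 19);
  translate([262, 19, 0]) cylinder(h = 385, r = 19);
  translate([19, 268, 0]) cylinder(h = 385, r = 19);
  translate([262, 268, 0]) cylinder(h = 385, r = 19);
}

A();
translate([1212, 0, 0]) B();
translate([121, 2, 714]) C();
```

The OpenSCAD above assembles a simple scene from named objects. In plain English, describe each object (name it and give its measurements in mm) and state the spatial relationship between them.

A is a table with a 1212×585 mm rectangular top, 43 mm thick, top surface at z = 714 mm, supported by four 72×72 mm square legs, each inset 43 mm from the nearest pair of top edges, running from the floor. Four apron rails, 72 mm thick and 102 mm tall, run between adjacent legs with their top edges flush with the underside of the top and their outer faces flush with the legs' outer faces.

B is a fence section. Two 106×106 mm posts, 1548 mm tall, stand on the floor with a clear span of 1566 mm between their inner faces. Two horizontal rails of 106×74 mm section span the gap between the posts with their undersides at z = 262 mm and z = 1321 mm, flush with the posts' −y face. 8 pickets, each 60 mm wide, 22 mm thick and 1357 mm tall, are fixed to the +y face of the rails with their bottoms at z = 106 mm, evenly spaced across the span with equal gaps (rounded down to the nearest mm) at the −x end and between each pair — any rounding remainder accumulates at the +x end.

C is a four-legged stool. The seat is a 281×287×32 mm slab whose top surface is at z = 417 mm; four round legs, each 38 mm in diameter, run from the floor (z = 0) to the underside of the seat, each leg's axis is inset half a diameter from the nearest pair of seat edges (so the leg's bounding box is flush with the corner).

The fence section is against the table's +x side, with their −y faces flush. The stool is on top of the table.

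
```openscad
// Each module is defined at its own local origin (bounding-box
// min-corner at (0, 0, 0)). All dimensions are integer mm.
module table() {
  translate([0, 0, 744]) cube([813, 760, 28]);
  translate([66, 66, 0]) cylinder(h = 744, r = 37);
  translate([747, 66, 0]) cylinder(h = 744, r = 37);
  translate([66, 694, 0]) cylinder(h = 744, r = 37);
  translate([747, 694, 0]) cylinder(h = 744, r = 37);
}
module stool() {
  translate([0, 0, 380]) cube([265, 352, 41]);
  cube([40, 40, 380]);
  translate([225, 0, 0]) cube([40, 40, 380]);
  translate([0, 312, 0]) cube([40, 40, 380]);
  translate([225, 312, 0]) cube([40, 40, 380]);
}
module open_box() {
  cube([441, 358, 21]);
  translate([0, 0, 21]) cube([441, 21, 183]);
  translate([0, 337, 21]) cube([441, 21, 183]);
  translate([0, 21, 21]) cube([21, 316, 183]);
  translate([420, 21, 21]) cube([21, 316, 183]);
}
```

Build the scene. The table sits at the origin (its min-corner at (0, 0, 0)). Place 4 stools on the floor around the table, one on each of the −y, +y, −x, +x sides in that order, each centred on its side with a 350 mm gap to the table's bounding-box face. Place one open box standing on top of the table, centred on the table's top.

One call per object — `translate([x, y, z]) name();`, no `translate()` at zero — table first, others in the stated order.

table();
translate([274, -702, 0]) stool();
translate([274, 1110, 0]) stool();
translate([-615, 204, 0]) stool();
translate([1163, 204, 0]) stool();
translate([186, 201, 772]) open_box();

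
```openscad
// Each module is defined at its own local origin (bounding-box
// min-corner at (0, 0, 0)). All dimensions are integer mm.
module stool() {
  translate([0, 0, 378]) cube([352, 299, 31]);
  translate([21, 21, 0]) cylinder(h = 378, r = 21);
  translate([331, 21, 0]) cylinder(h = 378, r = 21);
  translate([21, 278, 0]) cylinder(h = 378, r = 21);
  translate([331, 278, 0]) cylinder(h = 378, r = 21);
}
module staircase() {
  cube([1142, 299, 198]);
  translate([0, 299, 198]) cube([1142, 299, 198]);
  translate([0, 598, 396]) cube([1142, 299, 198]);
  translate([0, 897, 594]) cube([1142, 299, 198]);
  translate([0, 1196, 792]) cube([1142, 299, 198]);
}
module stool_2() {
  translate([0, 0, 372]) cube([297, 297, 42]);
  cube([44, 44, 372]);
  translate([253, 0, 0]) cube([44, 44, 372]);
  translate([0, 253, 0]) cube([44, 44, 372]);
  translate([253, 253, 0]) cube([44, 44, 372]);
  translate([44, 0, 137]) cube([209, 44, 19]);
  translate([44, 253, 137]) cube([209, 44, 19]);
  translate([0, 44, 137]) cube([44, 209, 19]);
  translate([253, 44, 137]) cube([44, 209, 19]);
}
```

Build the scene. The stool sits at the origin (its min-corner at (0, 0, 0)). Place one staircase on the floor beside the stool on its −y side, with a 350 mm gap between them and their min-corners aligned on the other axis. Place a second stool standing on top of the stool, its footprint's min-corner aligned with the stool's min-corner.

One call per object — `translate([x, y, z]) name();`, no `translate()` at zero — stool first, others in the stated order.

stool();
translate([0, -1845, 0]) staircase();
translate([0, 0, 409]) stool_2();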